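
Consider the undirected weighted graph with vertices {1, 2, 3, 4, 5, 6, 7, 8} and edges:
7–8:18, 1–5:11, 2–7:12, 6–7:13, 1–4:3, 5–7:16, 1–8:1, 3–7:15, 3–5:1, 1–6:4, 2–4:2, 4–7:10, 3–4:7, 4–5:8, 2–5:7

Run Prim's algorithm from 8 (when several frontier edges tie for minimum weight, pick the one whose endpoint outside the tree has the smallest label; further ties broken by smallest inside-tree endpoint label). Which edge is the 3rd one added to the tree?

2-4

Prim's algorithm from 8:
Step 1: cheapest edge leaving the tree is 1–8 (1); add 1.
Step 2: cheapest edge leaving the tree is 1–4 (3); add 4.
Step 3: cheapest edge leaving the tree is 2–4 (2); add 2.
Step 4: cheapest edge leaving the tree is 1–6 (4); add 6.
Step 5: cheapest edge leaving the tree is 3–4 (7); add 3.
Step 6: cheapest edge leaving the tree is 3–5 (1); add 5.
Step 7: cheapest edge leaving the tree is 4–7 (10); add 7.
The 3rd edge added is 2–4.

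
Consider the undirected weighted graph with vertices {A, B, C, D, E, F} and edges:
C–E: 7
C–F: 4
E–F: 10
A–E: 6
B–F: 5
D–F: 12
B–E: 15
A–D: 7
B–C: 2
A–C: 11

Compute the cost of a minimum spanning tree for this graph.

Prim, starting at B.
Step 1: cheapest edge leaving the tree is B–C (2); add C.
Step 2: cheapest edge leaving the tree is C–F (4); add F.
Step 3: cheapest edge leaving the tree is C–E (7); add E.
Step 4: cheapest edge leaving the tree is A–E (6); add A.
Step 5: cheapest edge leaving the tree is A–D (7); add D.
MST edges: B–C, C–F, C–E, A–E, A–D; total weight 2+4+7+6+7 = 26.

26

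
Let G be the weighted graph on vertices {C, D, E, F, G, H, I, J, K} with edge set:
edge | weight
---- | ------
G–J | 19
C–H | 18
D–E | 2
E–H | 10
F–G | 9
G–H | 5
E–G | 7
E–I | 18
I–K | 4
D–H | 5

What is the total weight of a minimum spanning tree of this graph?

80

Prim, starting at F.
Step 1: cheapest edge leaving the tree is F–G (9); add G.
Step 2: cheapest edge leaving the tree is G–H (5); add H.
Step 3: cheapest edge leaving the tree is D–H (5); add D.
Step 4: cheapest edge leaving the tree is D–E (2); add E.
Step 5: cheapest edge leaving the tree is C–H (18); add C.
Step 6: cheapest edge leaving the tree is E–I (18); add I.
Step 7: cheapest edge leaving the tree is I–K (4); add K.
Step 8: cheapest edge leaving the tree is G–J (19); add J.
MST edges: F–G, G–H, D–H, D–E, C–H, E–I, I–K, G–J; total weight 9+5+5+2+18+18+4+19 = 80.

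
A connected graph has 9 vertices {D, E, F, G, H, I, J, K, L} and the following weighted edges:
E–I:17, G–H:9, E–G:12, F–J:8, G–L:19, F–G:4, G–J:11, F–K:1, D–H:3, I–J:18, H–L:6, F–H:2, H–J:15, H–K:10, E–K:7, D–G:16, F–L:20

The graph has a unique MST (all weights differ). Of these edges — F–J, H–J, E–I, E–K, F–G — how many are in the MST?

Sort edges by weight, then run Kruskal:
F–K (1): add — endpoints in different components.
F–H (2): add — endpoints in different components.
D–H (3): add — endpoints in different components.
F–G (4): add — endpoints in different components.
H–L (6): add — endpoints in different components.
E–K (7): add — endpoints in different components.
F–J (8): add — endpoints in different components.
G–H (9): skip — G and H already connected.
H–K (10): skip — H and K already connected.
G–J (11): skip — G and J already connected.
E–G (12): skip — E and G already connected.
H–J (15): skip — H and J already connected.
D–G (16): skip — D and G already connected.
E–I (17): add — endpoints in different components.
MST edge set: {F–K, F–H, D–H, F–G, H–L, E–K, F–J, E–I}.
Of the listed edges, {F–J, E–I, E–K, F–G} are in the MST → 4.

4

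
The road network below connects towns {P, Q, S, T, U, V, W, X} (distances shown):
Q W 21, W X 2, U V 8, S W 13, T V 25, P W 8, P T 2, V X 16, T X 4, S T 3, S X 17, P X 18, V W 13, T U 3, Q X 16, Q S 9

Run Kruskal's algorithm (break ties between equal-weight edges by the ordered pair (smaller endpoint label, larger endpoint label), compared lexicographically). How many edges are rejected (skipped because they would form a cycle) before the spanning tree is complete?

1

Kruskal: consider edges lightest-first.
P T (2): add — endpoints in different components.
W X (2): add — endpoints in different components.
S T (3): add — endpoints in different components.
T U (3): add — endpoints in different components.
T X (4): add — endpoints in different components.
P W (8): skip — P and W already connected.
U V (8): add — endpoints in different components.
Q S (9): add — endpoints in different components.
Edges rejected before the tree was complete: 1.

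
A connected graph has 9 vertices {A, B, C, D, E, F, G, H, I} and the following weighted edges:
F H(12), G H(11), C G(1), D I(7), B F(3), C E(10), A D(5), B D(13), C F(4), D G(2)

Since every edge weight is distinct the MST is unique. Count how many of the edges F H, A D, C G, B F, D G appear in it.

4

Kruskal: consider edges lightest-first.
C G (1): add — endpoints in different components.
D G (2): add — endpoints in different components.
B F (3): add — endpoints in different components.
C F (4): add — endpoints in different components.
A D (5): add — endpoints in different components.
D I (7): add — endpoints in different components.
C E (10): add — endpoints in different components.
G H (11): add — endpoints in different components.
MST edge set: {C G, D G, B F, C F, A D, D I, C E, G H}.
Of the listed edges, {A D, C G, B F, D G} are in the MST → 4.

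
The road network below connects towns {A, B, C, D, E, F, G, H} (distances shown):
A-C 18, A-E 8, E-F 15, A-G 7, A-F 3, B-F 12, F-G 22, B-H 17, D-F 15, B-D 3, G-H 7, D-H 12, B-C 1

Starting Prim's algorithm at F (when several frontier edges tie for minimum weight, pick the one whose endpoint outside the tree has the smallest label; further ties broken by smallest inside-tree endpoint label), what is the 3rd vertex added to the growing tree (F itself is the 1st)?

G

Prim, starting at F.
Step 1: frontier [A-F 3, B-F 12, D-F 15, E-F 15, F-G 22] → take A-F (3); add A.
Step 2: frontier [A-G 7, A-E 8, A-C 18, B-F 12, D-F 15, E-F 15, F-G 22] → take A-G (7); add G.
Step 3: frontier [A-E 8, A-C 18, B-F 12, D-F 15, E-F 15, G-H 7] → take G-H (7); add H.
Step 4: frontier [A-E 8, A-C 18, B-F 12, D-F 15, E-F 15, D-H 12, B-H 17] → take A-E (8); add E.
Step 5: frontier [A-C 18, B-F 12, D-F 15, D-H 12, B-H 17] → take B-F (12); add B.
Step 6: frontier [A-C 18, B-C 1, B-D 3, D-F 15, D-H 12] → take B-C (1); add C.
Step 7: frontier [B-D 3, D-F 15, D-H 12] → take B-D (3); add D.
Vertex order: F, A, G, H, E, B, C, D. The 3rd vertex is G.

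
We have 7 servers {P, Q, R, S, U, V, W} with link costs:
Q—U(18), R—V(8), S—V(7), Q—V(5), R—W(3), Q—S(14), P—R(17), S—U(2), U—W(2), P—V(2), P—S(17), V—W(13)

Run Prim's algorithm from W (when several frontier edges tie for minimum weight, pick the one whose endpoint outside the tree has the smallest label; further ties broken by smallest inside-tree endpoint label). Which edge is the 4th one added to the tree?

S-V

Grow the tree from W using Prim:
Step 1: frontier [U—W 2, R—W 3, V—W 13] → take U—W (2); add U.
Step 2: frontier [S—U 2, Q—U 18, R—W 3, V—W 13] → take S—U (2); add S.
Step 3: frontier [S—V 7, Q—S 14, P—S 17, Q—U 18, R—W 3, V—W 13] → take R—W (3); add R.
Step 4: frontier [R—V 8, P—R 17, S—V 7, Q—S 14, P—S 17, Q—U 18, V—W 13] → take S—V (7); add V.
Step 5: frontier [P—R 17, Q—S 14, P—S 17, Q—U 18, P—V 2, Q—V 5] → take P—V (2); add P.
Step 6: frontier [Q—S 14, Q—U 18, Q—V 5] → take Q—V (5); add Q.
The 4th edge added is S—V.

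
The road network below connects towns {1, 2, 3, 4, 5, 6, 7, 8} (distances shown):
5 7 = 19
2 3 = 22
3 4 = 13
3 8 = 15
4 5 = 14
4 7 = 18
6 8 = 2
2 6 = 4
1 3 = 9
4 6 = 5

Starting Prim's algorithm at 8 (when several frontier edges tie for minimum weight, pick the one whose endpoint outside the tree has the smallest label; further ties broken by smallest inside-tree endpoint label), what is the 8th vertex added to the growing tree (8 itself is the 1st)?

7

Prim, starting at 8.
Step 1: frontier [6 8 2, 3 8 15] → take 6 8 (2); add 6.
Step 2: frontier [2 6 4, 4 6 5, 3 8 15] → take 2 6 (4); add 2.
Step 3: frontier [2 3 22, 4 6 5, 3 8 15] → take 4 6 (5); add 4.
Step 4: frontier [2 3 22, 3 4 13, 4 5 14, 4 7 18, 3 8 15] → take 3 4 (13); add 3.
Step 5: frontier [1 3 9, 4 5 14, 4 7 18] → take 1 3 (9); add 1.
Step 6: frontier [4 5 14, 4 7 18] → take 4 5 (14); add 5.
Step 7: frontier [4 7 18, 5 7 19] → take 4 7 (18); add 7.
Vertex order: 8, 6, 2, 4, 3, 1, 5, 7. The 8th vertex is 7.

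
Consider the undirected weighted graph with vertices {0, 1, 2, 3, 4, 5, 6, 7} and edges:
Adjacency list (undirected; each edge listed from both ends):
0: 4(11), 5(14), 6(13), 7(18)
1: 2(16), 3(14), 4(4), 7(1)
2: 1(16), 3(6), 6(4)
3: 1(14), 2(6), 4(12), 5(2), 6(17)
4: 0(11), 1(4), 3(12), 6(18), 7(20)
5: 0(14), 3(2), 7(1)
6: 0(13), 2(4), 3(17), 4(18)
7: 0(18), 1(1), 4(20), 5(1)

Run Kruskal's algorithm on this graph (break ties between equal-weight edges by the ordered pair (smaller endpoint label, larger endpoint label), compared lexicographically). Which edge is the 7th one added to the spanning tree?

Kruskal: consider edges lightest-first.
1-7 (1): add — endpoints in different components.
5-7 (1): add — endpoints in different components.
3-5 (2): add — endpoints in different components.
1-4 (4): add — endpoints in different components.
2-6 (4): add — endpoints in different components.
2-3 (6): add — endpoints in different components.
0-4 (11): add — endpoints in different components.
The 7th edge added is 0-4.

0-4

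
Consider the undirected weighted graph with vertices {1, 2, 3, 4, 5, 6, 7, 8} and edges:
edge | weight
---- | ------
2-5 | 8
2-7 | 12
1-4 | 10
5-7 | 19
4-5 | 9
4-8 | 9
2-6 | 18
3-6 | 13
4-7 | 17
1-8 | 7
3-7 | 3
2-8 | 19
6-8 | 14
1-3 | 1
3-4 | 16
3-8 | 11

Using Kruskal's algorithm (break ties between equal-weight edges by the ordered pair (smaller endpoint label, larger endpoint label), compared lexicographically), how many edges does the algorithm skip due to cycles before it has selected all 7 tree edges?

Kruskal: consider edges lightest-first.
1-3 (1): add — endpoints in different components.
3-7 (3): add — endpoints in different components.
1-8 (7): add — endpoints in different components.
2-5 (8): add — endpoints in different components.
4-5 (9): add — endpoints in different components.
4-8 (9): add — endpoints in different components.
1-4 (10): skip — 1 and 4 already connected.
3-8 (11): skip — 3 and 8 already connected.
2-7 (12): skip — 2 and 7 already connected.
3-6 (13): add — endpoints in different components.
Edges rejected before the tree was complete: 3.

3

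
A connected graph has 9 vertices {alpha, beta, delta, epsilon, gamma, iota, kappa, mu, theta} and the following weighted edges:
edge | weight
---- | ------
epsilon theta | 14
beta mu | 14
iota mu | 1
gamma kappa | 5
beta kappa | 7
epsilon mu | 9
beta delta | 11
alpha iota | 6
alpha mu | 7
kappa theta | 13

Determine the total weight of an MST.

Prim's algorithm from alpha:
Step 1: frontier [alpha iota 6, alpha mu 7] → take alpha iota (6); add iota.
Step 2: frontier [alpha mu 7, iota mu 1] → take iota mu (1); add mu.
Step 3: frontier [epsilon mu 9, beta mu 14] → take epsilon mu (9); add epsilon.
Step 4: frontier [epsilon theta 14, beta mu 14] → take beta mu (14); add beta.
Step 5: frontier [beta kappa 7, beta delta 11, epsilon theta 14] → take beta kappa (7); add kappa.
Step 6: frontier [beta delta 11, epsilon theta 14, gamma kappa 5, kappa theta 13] → take gamma kappa (5); add gamma.
Step 7: frontier [beta delta 11, epsilon theta 14, kappa theta 13] → take beta delta (11); add delta.
Step 8: frontier [epsilon theta 14, kappa theta 13] → take kappa theta (13); add theta.
MST edges: alpha iota, iota mu, epsilon mu, beta mu, beta kappa, gamma kappa, beta delta, kappa theta; total weight 6+1+9+14+7+5+11+13 = 66.

66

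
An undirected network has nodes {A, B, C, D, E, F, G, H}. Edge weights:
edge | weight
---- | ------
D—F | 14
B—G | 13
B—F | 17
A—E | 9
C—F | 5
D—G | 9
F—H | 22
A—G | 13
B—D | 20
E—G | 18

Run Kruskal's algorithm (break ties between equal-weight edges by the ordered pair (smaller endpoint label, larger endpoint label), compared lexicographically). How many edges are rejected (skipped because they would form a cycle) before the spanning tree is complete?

Kruskal's algorithm — process edges by increasing weight (ties by edge label):
C—F (5): add — endpoints in different components.
A—E (9): add — endpoints in different components.
D—G (9): add — endpoints in different components.
A—G (13): add — endpoints in different components.
B—G (13): add — endpoints in different components.
D—F (14): add — endpoints in different components.
B—F (17): skip — B and F already connected.
E—G (18): skip — E and G already connected.
B—D (20): skip — B and D already connected.
F—H (22): add — endpoints in different components.
Edges rejected before the tree was complete: 3.

3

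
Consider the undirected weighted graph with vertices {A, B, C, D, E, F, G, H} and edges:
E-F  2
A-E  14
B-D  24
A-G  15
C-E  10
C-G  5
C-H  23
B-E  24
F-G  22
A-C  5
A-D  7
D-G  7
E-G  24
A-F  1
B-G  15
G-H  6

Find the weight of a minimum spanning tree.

Prim, starting at G.
Step 1: cheapest edge leaving the tree is C-G (5); add C.
Step 2: cheapest edge leaving the tree is A-C (5); add A.
Step 3: cheapest edge leaving the tree is A-F (1); add F.
Step 4: cheapest edge leaving the tree is E-F (2); add E.
Step 5: cheapest edge leaving the tree is G-H (6); add H.
Step 6: cheapest edge leaving the tree is A-D (7); add D.
Step 7: cheapest edge leaving the tree is B-G (15); add B.
MST edges: C-G, A-C, A-F, E-F, G-H, A-D, B-G; total weight 5+5+1+2+6+7+15 = 41.

41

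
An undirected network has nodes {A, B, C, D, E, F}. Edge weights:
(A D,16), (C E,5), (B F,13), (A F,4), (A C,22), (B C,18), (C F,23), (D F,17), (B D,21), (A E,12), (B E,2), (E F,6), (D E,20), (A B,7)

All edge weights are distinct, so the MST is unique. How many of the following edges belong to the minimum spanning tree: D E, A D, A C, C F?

1

Kruskal: consider edges lightest-first.
B E (2): add — endpoints in different components.
A F (4): add — endpoints in different components.
C E (5): add — endpoints in different components.
E F (6): add — endpoints in different components.
A B (7): skip — A and B already connected.
A E (12): skip — A and E already connected.
B F (13): skip — B and F already connected.
A D (16): add — endpoints in different components.
MST edge set: {B E, A F, C E, E F, A D}.
Of the listed edges, {A D} are in the MST → 1.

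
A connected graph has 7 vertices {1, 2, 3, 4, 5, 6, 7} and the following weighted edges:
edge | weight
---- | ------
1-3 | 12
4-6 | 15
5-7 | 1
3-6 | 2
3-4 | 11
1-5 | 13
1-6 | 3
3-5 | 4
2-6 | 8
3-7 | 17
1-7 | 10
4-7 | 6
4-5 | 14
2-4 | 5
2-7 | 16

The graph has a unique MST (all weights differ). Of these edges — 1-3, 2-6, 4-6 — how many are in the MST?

Sort edges by weight, then run Kruskal:
5-7 (1): add. Components now {1} {2} {3} {4} {5,7} {6}
3-6 (2): add. Components now {1} {2} {3,6} {4} {5,7}
1-6 (3): add. Components now {1,3,6} {2} {4} {5,7}
3-5 (4): add. Components now {1,3,5,6,7} {2} {4}
2-4 (5): add. Components now {1,3,5,6,7} {2,4}
4-7 (6): add. Components now {1,2,3,4,5,6,7}
MST edge set: {5-7, 3-6, 1-6, 3-5, 2-4, 4-7}.
Of the listed edges, {} are in the MST → 0.

0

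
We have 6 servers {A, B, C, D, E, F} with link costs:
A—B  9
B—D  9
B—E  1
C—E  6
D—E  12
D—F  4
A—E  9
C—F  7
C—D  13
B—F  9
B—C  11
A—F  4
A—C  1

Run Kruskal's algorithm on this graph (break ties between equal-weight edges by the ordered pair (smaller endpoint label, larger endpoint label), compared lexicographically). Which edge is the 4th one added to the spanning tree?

D-F

Kruskal: consider edges lightest-first.
A—C (1): add — endpoints in different components.
B—E (1): add — endpoints in different components.
A—F (4): add — endpoints in different components.
D—F (4): add — endpoints in different components.
C—E (6): add — endpoints in different components.
The 4th edge added is D—F.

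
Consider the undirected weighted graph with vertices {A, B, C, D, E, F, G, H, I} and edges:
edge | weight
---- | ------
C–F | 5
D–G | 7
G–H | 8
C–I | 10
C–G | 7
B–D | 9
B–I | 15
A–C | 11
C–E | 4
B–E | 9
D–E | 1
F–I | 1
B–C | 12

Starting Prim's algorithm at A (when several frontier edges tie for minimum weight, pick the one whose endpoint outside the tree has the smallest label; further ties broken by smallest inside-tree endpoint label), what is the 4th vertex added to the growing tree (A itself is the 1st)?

Grow the tree from A using Prim:
Step 1: frontier [A–C 11] → take A–C (11); add C.
Step 2: frontier [C–E 4, C–F 5, C–G 7, C–I 10, B–C 12] → take C–E (4); add E.
Step 3: frontier [C–F 5, C–G 7, C–I 10, B–C 12, D–E 1, B–E 9] → take D–E (1); add D.
Step 4: frontier [C–F 5, C–G 7, C–I 10, B–C 12, D–G 7, B–D 9, B–E 9] → take C–F (5); add F.
Step 5: frontier [C–G 7, C–I 10, B–C 12, D–G 7, B–D 9, B–E 9, F–I 1] → take F–I (1); add I.
Step 6: frontier [C–G 7, B–C 12, D–G 7, B–D 9, B–E 9, B–I 15] → take C–G (7); add G.
Step 7: frontier [B–C 12, B–D 9, B–E 9, G–H 8, B–I 15] → take G–H (8); add H.
Step 8: frontier [B–C 12, B–D 9, B–E 9, B–I 15] → take B–D (9); add B.
Vertex order: A, C, E, D, F, I, G, H, B. The 4th vertex is D.

D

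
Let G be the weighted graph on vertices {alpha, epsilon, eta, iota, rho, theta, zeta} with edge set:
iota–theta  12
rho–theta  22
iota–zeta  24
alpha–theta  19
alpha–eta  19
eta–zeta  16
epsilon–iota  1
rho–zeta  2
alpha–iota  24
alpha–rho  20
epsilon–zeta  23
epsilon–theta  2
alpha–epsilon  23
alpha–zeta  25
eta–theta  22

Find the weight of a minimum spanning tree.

59

Prim's algorithm from rho:
Step 1: cheapest edge leaving the tree is rho–zeta (2); add zeta.
Step 2: cheapest edge leaving the tree is eta–zeta (16); add eta.
Step 3: cheapest edge leaving the tree is alpha–eta (19); add alpha.
Step 4: cheapest edge leaving the tree is alpha–theta (19); add theta.
Step 5: cheapest edge leaving the tree is epsilon–theta (2); add epsilon.
Step 6: cheapest edge leaving the tree is epsilon–iota (1); add iota.
MST edges: rho–zeta, eta–zeta, alpha–eta, alpha–theta, epsilon–theta, epsilon–iota; total weight 2+16+19+19+2+1 = 59.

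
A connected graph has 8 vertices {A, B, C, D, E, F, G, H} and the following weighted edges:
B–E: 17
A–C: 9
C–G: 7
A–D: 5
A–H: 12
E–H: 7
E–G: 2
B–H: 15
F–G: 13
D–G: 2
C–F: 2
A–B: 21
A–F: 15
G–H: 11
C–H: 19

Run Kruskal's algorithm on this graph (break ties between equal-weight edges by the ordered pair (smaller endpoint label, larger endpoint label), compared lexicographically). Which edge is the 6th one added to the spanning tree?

Sort edges by weight, then run Kruskal:
C–F (2): add — endpoints in different components.
D–G (2): add — endpoints in different components.
E–G (2): add — endpoints in different components.
A–D (5): add — endpoints in different components.
C–G (7): add — endpoints in different components.
E–H (7): add — endpoints in different components.
A–C (9): skip — A and C already connected.
G–H (11): skip — G and H already connected.
A–H (12): skip — A and H already connected.
F–G (13): skip — F and G already connected.
A–F (15): skip — A and F already connected.
B–H (15): add — endpoints in different components.
The 6th edge added is E–H.

E-H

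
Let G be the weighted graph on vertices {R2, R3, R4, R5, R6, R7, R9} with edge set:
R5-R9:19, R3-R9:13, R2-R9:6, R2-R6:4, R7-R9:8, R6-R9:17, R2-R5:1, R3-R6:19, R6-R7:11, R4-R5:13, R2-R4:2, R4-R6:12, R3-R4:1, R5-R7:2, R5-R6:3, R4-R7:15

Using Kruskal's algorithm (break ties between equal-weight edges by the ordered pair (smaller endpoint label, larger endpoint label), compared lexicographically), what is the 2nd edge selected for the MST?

R3-R4

Kruskal: consider edges lightest-first.
R2-R5 (1): add — endpoints in different components.
R3-R4 (1): add — endpoints in different components.
R2-R4 (2): add — endpoints in different components.
R5-R7 (2): add — endpoints in different components.
R5-R6 (3): add — endpoints in different components.
R2-R6 (4): skip — R2 and R6 already connected.
R2-R9 (6): add — endpoints in different components.
The 2nd edge added is R3-R4.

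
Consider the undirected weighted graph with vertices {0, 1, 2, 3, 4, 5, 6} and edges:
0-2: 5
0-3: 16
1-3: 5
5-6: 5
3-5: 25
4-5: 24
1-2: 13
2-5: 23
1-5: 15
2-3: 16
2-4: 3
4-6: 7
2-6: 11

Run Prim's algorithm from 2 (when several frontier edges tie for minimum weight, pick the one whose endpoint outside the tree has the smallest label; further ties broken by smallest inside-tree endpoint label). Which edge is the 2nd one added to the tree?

Grow the tree from 2 using Prim:
Step 1: cheapest edge leaving the tree is 2-4 (3); add 4.
Step 2: cheapest edge leaving the tree is 0-2 (5); add 0.
Step 3: cheapest edge leaving the tree is 4-6 (7); add 6.
Step 4: cheapest edge leaving the tree is 5-6 (5); add 5.
Step 5: cheapest edge leaving the tree is 1-2 (13); add 1.
Step 6: cheapest edge leaving the tree is 1-3 (5); add 3.
The 2nd edge added is 0-2.

0-2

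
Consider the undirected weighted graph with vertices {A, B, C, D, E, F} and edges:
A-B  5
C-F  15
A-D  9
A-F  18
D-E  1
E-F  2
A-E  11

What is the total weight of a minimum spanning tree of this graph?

32

Prim, starting at A.
Step 1: frontier [A-B 5, A-D 9, A-E 11, A-F 18] → take A-B (5); add B.
Step 2: frontier [A-D 9, A-E 11, A-F 18] → take A-D (9); add D.
Step 3: frontier [A-E 11, A-F 18, D-E 1] → take D-E (1); add E.
Step 4: frontier [A-F 18, E-F 2] → take E-F (2); add F.
Step 5: frontier [C-F 15] → take C-F (15); add C.
MST edges: A-B, A-D, D-E, E-F, C-F; total weight 5+9+1+2+15 = 32.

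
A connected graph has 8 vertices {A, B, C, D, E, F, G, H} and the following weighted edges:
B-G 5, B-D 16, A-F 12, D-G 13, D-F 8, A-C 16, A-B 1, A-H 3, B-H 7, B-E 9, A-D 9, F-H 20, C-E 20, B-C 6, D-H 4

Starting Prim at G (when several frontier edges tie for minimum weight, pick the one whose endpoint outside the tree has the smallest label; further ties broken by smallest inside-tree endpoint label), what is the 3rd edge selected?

A-H

Grow the tree from G using Prim:
Step 1: cheapest edge leaving the tree is B-G (5); add B.
Step 2: cheapest edge leaving the tree is A-B (1); add A.
Step 3: cheapest edge leaving the tree is A-H (3); add H.
Step 4: cheapest edge leaving the tree is D-H (4); add D.
Step 5: cheapest edge leaving the tree is B-C (6); add C.
Step 6: cheapest edge leaving the tree is D-F (8); add F.
Step 7: cheapest edge leaving the tree is B-E (9); add E.
The 3rd edge added is A-H.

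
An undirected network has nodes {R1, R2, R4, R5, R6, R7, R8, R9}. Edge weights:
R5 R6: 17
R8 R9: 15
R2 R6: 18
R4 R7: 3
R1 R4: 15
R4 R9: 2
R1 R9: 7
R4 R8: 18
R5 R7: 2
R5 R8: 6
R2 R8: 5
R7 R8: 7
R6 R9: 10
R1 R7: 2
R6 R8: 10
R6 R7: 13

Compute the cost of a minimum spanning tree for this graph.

30

Kruskal's algorithm — process edges by increasing weight (ties by edge label):
R1 R7 (2): add — endpoints in different components.
R4 R9 (2): add — endpoints in different components.
R5 R7 (2): add — endpoints in different components.
R4 R7 (3): add — endpoints in different components.
R2 R8 (5): add — endpoints in different components.
R5 R8 (6): add — endpoints in different components.
R1 R9 (7): skip — R1 and R9 already connected.
R7 R8 (7): skip — R8 and R7 already connected.
R6 R8 (10): add — endpoints in different components.
MST edges: R1 R7, R4 R9, R5 R7, R4 R7, R2 R8, R5 R8, R6 R8; total weight 2+2+2+3+5+6+10 = 30.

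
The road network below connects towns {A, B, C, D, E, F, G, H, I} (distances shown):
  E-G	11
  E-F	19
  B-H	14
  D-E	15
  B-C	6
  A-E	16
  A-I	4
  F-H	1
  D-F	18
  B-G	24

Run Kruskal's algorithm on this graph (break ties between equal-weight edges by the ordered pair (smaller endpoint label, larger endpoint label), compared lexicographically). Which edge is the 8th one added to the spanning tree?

Kruskal's algorithm — process edges by increasing weight (ties by edge label):
F-H (1): add — endpoints in different components.
A-I (4): add — endpoints in different components.
B-C (6): add — endpoints in different components.
E-G (11): add — endpoints in different components.
B-H (14): add — endpoints in different components.
D-E (15): add — endpoints in different components.
A-E (16): add — endpoints in different components.
D-F (18): add — endpoints in different components.
The 8th edge added is D-F.

D-F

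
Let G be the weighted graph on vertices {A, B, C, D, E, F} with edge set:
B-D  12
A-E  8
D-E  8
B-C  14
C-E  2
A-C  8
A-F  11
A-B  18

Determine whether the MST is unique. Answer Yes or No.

No

Kruskal's algorithm — process edges by increasing weight (ties by edge label):
C-E (2): add. Components now {A} {B} {C,E} {D} {F}
A-C (8): add. Components now {A,C,E} {B} {D} {F}
A-E (8): skip — A and E already connected.
D-E (8): add. Components now {A,C,D,E} {B} {F}
A-F (11): add. Components now {A,C,D,E,F} {B}
B-D (12): add. Components now {A,B,C,D,E,F}
Non-tree edge A-E has weight 8, equal to the heaviest edge on its tree cycle — swapping gives another MST of the same weight. Not unique.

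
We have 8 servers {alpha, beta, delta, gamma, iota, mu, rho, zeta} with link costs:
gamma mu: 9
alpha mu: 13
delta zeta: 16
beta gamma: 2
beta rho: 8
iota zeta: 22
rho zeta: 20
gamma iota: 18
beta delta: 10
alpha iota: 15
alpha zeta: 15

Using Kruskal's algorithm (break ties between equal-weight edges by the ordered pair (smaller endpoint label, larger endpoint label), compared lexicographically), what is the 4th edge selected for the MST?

Kruskal's algorithm — process edges by increasing weight (ties by edge label):
beta gamma (2): add — endpoints in different components.
beta rho (8): add — endpoints in different components.
gamma mu (9): add — endpoints in different components.
beta delta (10): add — endpoints in different components.
alpha mu (13): add — endpoints in different components.
alpha iota (15): add — endpoints in different components.
alpha zeta (15): add — endpoints in different components.
The 4th edge added is beta delta.

beta-delta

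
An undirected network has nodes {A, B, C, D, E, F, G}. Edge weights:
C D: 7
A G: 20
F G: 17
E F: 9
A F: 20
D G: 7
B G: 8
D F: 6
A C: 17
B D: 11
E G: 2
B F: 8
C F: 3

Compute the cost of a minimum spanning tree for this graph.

Prim's algorithm from C:
Step 1: frontier [C F 3, C D 7, A C 17] → take C F (3); add F.
Step 2: frontier [C D 7, A C 17, D F 6, B F 8, E F 9, F G 17, A F 20] → take D F (6); add D.
Step 3: frontier [A C 17, D G 7, B D 11, B F 8, E F 9, F G 17, A F 20] → take D G (7); add G.
Step 4: frontier [A C 17, B D 11, B F 8, E F 9, A F 20, E G 2, B G 8, A G 20] → take E G (2); add E.
Step 5: frontier [A C 17, B D 11, B F 8, A F 20, B G 8, A G 20] → take B F (8); add B.
Step 6: frontier [A C 17, A F 20, A G 20] → take A C (17); add A.
MST edges: C F, D F, D G, E G, B F, A C; total weight 3+6+7+2+8+17 = 43.

43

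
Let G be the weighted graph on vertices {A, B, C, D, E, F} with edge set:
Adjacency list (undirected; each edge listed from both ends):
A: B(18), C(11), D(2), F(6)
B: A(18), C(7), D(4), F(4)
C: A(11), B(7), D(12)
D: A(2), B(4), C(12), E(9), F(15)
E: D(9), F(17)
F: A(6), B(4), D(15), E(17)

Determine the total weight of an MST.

26

Kruskal: consider edges lightest-first.
A—D (2): add — endpoints in different components.
B—D (4): add — endpoints in different components.
B—F (4): add — endpoints in different components.
A—F (6): skip — A and F already connected.
B—C (7): add — endpoints in different components.
D—E (9): add — endpoints in different components.
MST edges: A—D, B—D, B—F, B—C, D—E; total weight 2+4+4+7+9 = 26.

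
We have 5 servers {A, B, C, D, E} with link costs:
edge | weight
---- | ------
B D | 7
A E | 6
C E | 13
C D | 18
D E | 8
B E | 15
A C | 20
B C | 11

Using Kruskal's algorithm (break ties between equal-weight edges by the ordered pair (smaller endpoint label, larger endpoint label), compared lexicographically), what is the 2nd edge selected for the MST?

B-D

Sort edges by weight, then run Kruskal:
A E (6): add — endpoints in different components.
B D (7): add — endpoints in different components.
D E (8): add — endpoints in different components.
B C (11): add — endpoints in different components.
The 2nd edge added is B D.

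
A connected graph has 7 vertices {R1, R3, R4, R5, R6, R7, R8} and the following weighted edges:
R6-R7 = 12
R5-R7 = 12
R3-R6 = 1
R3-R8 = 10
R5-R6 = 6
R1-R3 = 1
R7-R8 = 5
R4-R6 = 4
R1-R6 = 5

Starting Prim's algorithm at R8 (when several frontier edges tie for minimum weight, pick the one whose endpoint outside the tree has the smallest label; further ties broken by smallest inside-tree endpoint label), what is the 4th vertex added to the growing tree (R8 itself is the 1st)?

Prim, starting at R8.
Step 1: cheapest edge leaving the tree is R7-R8 (5); add R7.
Step 2: cheapest edge leaving the tree is R3-R8 (10); add R3.
Step 3: cheapest edge leaving the tree is R1-R3 (1); add R1.
Step 4: cheapest edge leaving the tree is R3-R6 (1); add R6.
Step 5: cheapest edge leaving the tree is R4-R6 (4); add R4.
Step 6: cheapest edge leaving the tree is R5-R6 (6); add R5.
Vertex order: R8, R7, R3, R1, R6, R4, R5. The 4th vertex is R1.

R1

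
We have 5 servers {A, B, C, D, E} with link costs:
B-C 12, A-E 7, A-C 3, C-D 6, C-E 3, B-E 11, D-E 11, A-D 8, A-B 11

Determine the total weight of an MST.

Kruskal's algorithm — process edges by increasing weight (ties by edge label):
A-C (3): add. Components now {A,C} {B} {D} {E}
C-E (3): add. Components now {A,C,E} {B} {D}
C-D (6): add. Components now {A,C,D,E} {B}
A-E (7): skip — A and E already connected.
A-D (8): skip — A and D already connected.
A-B (11): add. Components now {A,B,C,D,E}
MST edges: A-C, C-E, C-D, A-B; total weight 3+3+6+11 = 23.

23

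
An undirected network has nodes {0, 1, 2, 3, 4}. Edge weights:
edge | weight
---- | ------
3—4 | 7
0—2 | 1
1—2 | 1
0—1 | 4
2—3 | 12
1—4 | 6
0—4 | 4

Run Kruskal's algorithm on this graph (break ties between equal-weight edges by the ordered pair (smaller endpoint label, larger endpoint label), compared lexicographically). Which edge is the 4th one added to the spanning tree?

3-4

Kruskal: consider edges lightest-first.
0—2 (1): add — endpoints in different components.
1—2 (1): add — endpoints in different components.
0—1 (4): skip — 0 and 1 already connected.
0—4 (4): add — endpoints in different components.
1—4 (6): skip — 1 and 4 already connected.
3—4 (7): add — endpoints in different components.
The 4th edge added is 3—4.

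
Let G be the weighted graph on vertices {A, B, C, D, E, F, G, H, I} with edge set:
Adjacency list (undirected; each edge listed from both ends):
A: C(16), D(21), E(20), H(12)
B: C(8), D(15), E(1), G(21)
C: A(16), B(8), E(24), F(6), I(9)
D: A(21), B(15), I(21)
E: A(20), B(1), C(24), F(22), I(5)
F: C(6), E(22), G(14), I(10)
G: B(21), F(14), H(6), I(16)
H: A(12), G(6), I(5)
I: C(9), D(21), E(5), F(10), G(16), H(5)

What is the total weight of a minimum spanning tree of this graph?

58

Prim's algorithm from G:
Step 1: cheapest edge leaving the tree is G-H (6); add H.
Step 2: cheapest edge leaving the tree is H-I (5); add I.
Step 3: cheapest edge leaving the tree is E-I (5); add E.
Step 4: cheapest edge leaving the tree is B-E (1); add B.
Step 5: cheapest edge leaving the tree is B-C (8); add C.
Step 6: cheapest edge leaving the tree is C-F (6); add F.
Step 7: cheapest edge leaving the tree is A-H (12); add A.
Step 8: cheapest edge leaving the tree is B-D (15); add D.
MST edges: G-H, H-I, E-I, B-E, B-C, C-F, A-H, B-D; total weight 6+5+5+1+8+6+12+15 = 58.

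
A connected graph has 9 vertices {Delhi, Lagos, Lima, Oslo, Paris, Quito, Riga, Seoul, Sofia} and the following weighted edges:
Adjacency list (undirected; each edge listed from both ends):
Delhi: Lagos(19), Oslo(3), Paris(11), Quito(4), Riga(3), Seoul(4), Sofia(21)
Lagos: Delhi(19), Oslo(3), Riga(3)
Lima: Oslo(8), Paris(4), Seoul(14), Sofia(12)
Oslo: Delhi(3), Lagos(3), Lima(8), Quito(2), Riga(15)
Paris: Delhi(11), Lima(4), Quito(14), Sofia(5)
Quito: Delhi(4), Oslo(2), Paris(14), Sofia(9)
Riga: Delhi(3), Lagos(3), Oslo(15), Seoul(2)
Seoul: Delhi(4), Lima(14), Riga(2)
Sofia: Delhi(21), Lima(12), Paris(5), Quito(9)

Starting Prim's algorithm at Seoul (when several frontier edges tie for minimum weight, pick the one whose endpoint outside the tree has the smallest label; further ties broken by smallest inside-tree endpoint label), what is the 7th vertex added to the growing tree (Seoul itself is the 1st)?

Grow the tree from Seoul using Prim:
Step 1: cheapest edge leaving the tree is Riga-Seoul (2); add Riga.
Step 2: cheapest edge leaving the tree is Delhi-Riga (3); add Delhi.
Step 3: cheapest edge leaving the tree is Lagos-Riga (3); add Lagos.
Step 4: cheapest edge leaving the tree is Delhi-Oslo (3); add Oslo.
Step 5: cheapest edge leaving the tree is Oslo-Quito (2); add Quito.
Step 6: cheapest edge leaving the tree is Lima-Oslo (8); add Lima.
Step 7: cheapest edge leaving the tree is Lima-Paris (4); add Paris.
Step 8: cheapest edge leaving the tree is Paris-Sofia (5); add Sofia.
Vertex order: Seoul, Riga, Delhi, Lagos, Oslo, Quito, Lima, Paris, Sofia. The 7th vertex is Lima.

Lima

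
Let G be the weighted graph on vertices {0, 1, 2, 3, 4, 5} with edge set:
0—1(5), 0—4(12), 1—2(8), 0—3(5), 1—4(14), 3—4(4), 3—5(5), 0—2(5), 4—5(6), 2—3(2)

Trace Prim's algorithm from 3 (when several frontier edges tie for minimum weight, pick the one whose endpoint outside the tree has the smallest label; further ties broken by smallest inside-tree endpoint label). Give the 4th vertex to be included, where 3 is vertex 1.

0

Grow the tree from 3 using Prim:
Step 1: frontier [2—3 2, 3—4 4, 0—3 5, 3—5 5] → take 2—3 (2); add 2.
Step 2: frontier [0—2 5, 1—2 8, 3—4 4, 0—3 5, 3—5 5] → take 3—4 (4); add 4.
Step 3: frontier [0—2 5, 1—2 8, 0—3 5, 3—5 5, 4—5 6, 0—4 12, 1—4 14] → take 0—2 (5); add 0.
Step 4: frontier [0—1 5, 1—2 8, 3—5 5, 4—5 6, 1—4 14] → take 0—1 (5); add 1.
Step 5: frontier [3—5 5, 4—5 6] → take 3—5 (5); add 5.
Vertex order: 3, 2, 4, 0, 1, 5. The 4th vertex is 0.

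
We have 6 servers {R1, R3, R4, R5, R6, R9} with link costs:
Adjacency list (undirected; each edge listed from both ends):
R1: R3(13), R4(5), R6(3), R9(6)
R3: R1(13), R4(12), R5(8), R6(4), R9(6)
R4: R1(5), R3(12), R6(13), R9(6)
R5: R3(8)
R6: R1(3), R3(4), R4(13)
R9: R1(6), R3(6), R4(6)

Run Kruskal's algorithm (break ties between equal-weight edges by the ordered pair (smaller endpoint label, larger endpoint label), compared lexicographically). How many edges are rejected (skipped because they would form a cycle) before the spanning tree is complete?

Sort edges by weight, then run Kruskal:
R1–R6 (3): add. Components now {R5} {R9} {R4} {R1,R6} {R3}
R3–R6 (4): add. Components now {R5} {R9} {R4} {R1,R3,R6}
R1–R4 (5): add. Components now {R5} {R9} {R1,R3,R4,R6}
R1–R9 (6): add. Components now {R5} {R1,R3,R4,R6,R9}
R3–R9 (6): skip — R9 and R3 already connected.
R4–R9 (6): skip — R9 and R4 already connected.
R3–R5 (8): add. Components now {R1,R3,R4,R5,R6,R9}
Edges rejected before the tree was complete: 2.

2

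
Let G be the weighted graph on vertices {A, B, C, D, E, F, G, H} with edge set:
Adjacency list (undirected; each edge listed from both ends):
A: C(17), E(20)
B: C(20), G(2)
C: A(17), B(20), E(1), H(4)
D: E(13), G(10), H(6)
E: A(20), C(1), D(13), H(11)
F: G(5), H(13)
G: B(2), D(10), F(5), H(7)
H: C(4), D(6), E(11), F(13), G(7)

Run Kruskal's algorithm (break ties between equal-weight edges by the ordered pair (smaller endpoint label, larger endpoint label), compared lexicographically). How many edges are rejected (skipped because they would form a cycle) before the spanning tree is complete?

Sort edges by weight, then run Kruskal:
C–E (1): add — endpoints in different components.
B–G (2): add — endpoints in different components.
C–H (4): add — endpoints in different components.
F–G (5): add — endpoints in different components.
D–H (6): add — endpoints in different components.
G–H (7): add — endpoints in different components.
D–G (10): skip — D and G already connected.
E–H (11): skip — E and H already connected.
D–E (13): skip — D and E already connected.
F–H (13): skip — F and H already connected.
A–C (17): add — endpoints in different components.
Edges rejected before the tree was complete: 4.

4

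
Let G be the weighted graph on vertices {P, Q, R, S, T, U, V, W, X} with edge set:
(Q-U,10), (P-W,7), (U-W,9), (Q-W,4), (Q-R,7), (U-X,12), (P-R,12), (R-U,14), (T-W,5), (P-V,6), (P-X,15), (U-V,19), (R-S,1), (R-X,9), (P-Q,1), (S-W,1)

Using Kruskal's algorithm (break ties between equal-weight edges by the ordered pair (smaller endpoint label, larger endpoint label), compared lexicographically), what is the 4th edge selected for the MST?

Q-W

Kruskal: consider edges lightest-first.
P-Q (1): add — endpoints in different components.
R-S (1): add — endpoints in different components.
S-W (1): add — endpoints in different components.
Q-W (4): add — endpoints in different components.
T-W (5): add — endpoints in different components.
P-V (6): add — endpoints in different components.
P-W (7): skip — W and P already connected.
Q-R (7): skip — Q and R already connected.
R-X (9): add — endpoints in different components.
U-W (9): add — endpoints in different components.
The 4th edge added is Q-W.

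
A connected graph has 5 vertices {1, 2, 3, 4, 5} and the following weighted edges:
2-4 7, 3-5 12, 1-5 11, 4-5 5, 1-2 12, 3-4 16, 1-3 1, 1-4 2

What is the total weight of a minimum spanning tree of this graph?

15

Kruskal: consider edges lightest-first.
1-3 (1): add. Components now {1,3} {2} {4} {5}
1-4 (2): add. Components now {1,3,4} {2} {5}
4-5 (5): add. Components now {1,3,4,5} {2}
2-4 (7): add. Components now {1,2,3,4,5}
MST edges: 1-3, 1-4, 4-5, 2-4; total weight 1+2+5+7 = 15.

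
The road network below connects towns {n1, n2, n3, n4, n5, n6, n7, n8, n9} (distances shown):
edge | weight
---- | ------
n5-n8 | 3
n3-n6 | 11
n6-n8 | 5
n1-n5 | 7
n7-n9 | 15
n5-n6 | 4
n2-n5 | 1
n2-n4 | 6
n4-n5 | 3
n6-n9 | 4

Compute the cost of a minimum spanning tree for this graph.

Sort edges by weight, then run Kruskal:
n2-n5 (1): add — endpoints in different components.
n4-n5 (3): add — endpoints in different components.
n5-n8 (3): add — endpoints in different components.
n5-n6 (4): add — endpoints in different components.
n6-n9 (4): add — endpoints in different components.
n6-n8 (5): skip — n6 and n8 already connected.
n2-n4 (6): skip — n2 and n4 already connected.
n1-n5 (7): add — endpoints in different components.
n3-n6 (11): add — endpoints in different components.
n7-n9 (15): add — endpoints in different components.
MST edges: n2-n5, n4-n5, n5-n8, n5-n6, n6-n9, n1-n5, n3-n6, n7-n9; total weight 1+3+3+4+4+7+11+15 = 48.

48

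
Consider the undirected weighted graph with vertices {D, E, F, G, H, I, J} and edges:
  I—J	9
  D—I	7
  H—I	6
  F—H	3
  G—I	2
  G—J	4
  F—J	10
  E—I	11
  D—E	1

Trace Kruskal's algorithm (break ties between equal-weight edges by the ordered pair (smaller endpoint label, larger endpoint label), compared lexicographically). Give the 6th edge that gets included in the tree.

D-I

Kruskal: consider edges lightest-first.
D—E (1): add — endpoints in different components.
G—I (2): add — endpoints in different components.
F—H (3): add — endpoints in different components.
G—J (4): add — endpoints in different components.
H—I (6): add — endpoints in different components.
D—I (7): add — endpoints in different components.
The 6th edge added is D—I.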